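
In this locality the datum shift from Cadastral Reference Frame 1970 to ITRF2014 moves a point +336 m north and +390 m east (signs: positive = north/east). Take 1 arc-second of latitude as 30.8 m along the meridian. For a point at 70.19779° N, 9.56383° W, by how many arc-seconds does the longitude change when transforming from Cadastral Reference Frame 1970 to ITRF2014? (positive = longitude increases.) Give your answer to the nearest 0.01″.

Δλ = 37.38″

At latitude 70.19779°, cos φ = 0.338774.
1″ of longitude at this latitude = 30.80 × cos φ = 10.4342 m, so Δλ = 390.0 / 10.4342 = 37.377″.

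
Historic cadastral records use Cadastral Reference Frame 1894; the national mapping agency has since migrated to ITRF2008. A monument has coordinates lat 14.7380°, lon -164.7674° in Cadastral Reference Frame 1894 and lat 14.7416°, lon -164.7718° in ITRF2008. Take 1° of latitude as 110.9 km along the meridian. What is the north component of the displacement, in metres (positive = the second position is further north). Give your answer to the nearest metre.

ΔN = 399 m

Δφ = 14.7416° − 14.7380° = +0.0036°; Δλ = -164.7718° − -164.7674° = -0.0044°.
ΔN = Δφ × 110900 = 399.2 m; ΔE = Δλ × 110900 × cos(14.7380°) = -0.0044 × 110900 × 0.967099 = -471.9 m.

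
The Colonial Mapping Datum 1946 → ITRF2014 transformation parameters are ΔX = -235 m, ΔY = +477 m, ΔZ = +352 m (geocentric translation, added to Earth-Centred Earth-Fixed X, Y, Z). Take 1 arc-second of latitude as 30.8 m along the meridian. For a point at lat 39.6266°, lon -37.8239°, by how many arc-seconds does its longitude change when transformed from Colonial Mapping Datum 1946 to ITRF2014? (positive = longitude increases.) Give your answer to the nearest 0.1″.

Δλ = 9.8″

sin φ = 0.637782, cos φ = 0.770217, sin λ = -0.613237, cos λ = 0.789899.
East component: ΔE = −sin λ·ΔX + cos λ·ΔY = −(-0.613237)(-235) + (0.789899)(477) = 232.67 m.
1° of latitude spans 3600 × 30.80 = 110880 m; at latitude φ, 1° of longitude spans that × cos φ = 85401.7 m, so Δλ = 232.67 / 85401.7 × 3600 = 9.808″.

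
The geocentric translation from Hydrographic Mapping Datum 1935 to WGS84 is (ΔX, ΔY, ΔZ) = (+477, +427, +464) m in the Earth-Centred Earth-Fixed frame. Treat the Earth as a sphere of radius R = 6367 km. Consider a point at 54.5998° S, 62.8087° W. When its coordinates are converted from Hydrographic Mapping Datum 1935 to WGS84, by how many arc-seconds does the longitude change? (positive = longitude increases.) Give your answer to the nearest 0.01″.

sin φ = -0.815126, cos φ = 0.579284, sin λ = -0.889486, cos λ = 0.456963.
East component: ΔE = −sin λ·ΔX + cos λ·ΔY = −(-0.889486)(477) + (0.456963)(427) = 619.41 m.
1° of latitude spans πR/180 = 111125 m; at latitude φ, 1° of longitude spans that × cos φ = 64373.0 m, so Δλ = 619.41 / 64373.0 × 3600 = 34.640″.

Δλ = 34.64″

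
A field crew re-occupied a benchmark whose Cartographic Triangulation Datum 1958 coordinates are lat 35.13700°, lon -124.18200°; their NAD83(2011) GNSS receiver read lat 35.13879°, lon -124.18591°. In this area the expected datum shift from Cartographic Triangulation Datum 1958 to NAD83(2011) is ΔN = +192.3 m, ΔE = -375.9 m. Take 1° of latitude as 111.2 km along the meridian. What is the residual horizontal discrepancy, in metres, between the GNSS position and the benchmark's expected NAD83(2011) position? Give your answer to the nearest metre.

21 m

Observed coordinate differences: Δφ = +0.00179°, Δλ = -0.00391°.
Converting to metres (1° lat = 111200 m, cos φ = 0.817778): observed ΔN = 199.0 m, observed ΔE = -355.6 m.
Subtracting the expected shift leaves a residual of 199.0 − (192.3) = 6.7 m north and -355.6 − (-375.9) = 20.3 m east.
Residual distance = √(6.7² + 20.3²) = 21.4 m.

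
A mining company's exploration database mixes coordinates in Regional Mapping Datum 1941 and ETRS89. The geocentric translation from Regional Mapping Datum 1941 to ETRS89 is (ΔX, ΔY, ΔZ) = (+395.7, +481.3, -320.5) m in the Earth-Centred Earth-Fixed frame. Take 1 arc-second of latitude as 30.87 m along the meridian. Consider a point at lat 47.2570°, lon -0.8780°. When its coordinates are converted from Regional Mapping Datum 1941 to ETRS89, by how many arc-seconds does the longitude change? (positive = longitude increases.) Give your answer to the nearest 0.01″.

sin φ = 0.734405, cos φ = 0.678711, sin λ = -0.015323, cos λ = 0.999883.
East component: ΔE = −sin λ·ΔX + cos λ·ΔY = −(-0.015323)(395.7) + (0.999883)(481.3) = 487.31 m.
1° of latitude spans 3600 × 30.87 = 111132 m; at latitude φ, 1° of longitude spans that × cos φ = 75426.5 m, so Δλ = 487.31 / 75426.5 × 3600 = 23.258″.

Δλ = 23.26″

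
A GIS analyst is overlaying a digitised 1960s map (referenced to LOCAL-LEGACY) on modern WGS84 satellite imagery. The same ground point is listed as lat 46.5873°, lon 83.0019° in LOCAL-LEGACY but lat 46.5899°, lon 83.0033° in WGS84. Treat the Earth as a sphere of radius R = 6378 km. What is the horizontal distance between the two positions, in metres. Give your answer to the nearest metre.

309 m

Δφ = 46.5899° − 46.5873° = +0.0026°; Δλ = 83.0033° − 83.0019° = +0.0014°.
1° along a meridian = πR/180 = 111317 m.
ΔN = Δφ × 111317 = 289.4 m; ΔE = Δλ × 111317 × cos(46.5873°) = +0.0014 × 111317 × 0.687249 = 107.1 m.
Distance = √(ΔE² + ΔN²) = √(107.1² + 289.4²) = 308.6 m.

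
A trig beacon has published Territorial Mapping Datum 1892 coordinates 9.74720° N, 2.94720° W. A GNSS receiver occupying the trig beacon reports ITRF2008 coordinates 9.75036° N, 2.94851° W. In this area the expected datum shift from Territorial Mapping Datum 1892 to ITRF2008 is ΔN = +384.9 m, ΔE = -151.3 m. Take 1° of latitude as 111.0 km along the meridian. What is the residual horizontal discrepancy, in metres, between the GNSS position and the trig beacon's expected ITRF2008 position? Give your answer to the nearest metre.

35 m

Observed coordinate differences: Δφ = +0.00316°, Δλ = -0.00131°.
Converting to metres (1° lat = 111000 m, cos φ = 0.985564): observed ΔN = 350.8 m, observed ΔE = -143.3 m.
Subtracting the expected shift leaves a residual of 350.8 − (384.9) = -34.1 m north and -143.3 − (-151.3) = 8.0 m east.
Residual distance = √((-34.1)² + 8.0²) = 35.1 m.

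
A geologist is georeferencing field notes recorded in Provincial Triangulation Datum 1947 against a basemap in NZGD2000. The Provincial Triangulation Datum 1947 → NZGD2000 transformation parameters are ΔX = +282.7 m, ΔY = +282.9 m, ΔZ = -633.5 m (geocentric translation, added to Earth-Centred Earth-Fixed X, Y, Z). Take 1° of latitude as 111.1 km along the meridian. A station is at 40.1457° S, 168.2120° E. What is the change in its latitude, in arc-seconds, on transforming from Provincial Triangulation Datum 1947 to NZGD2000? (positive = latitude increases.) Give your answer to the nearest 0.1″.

sin φ = -0.644734, cos φ = 0.764407, sin λ = 0.204291, cos λ = -0.978910.
North component: ΔN = −sin φ cos λ·ΔX − sin φ sin λ·ΔY + cos φ·ΔZ = −(-0.644734)(-0.978910)(282.7) − (-0.644734)(0.204291)(282.9) + (0.764407)(-633.5) = -625.41 m.
1° of latitude spans 111100 m, so Δφ = -625.41 / 111100 × 3600 = -20.265″.

Δφ = -20.3″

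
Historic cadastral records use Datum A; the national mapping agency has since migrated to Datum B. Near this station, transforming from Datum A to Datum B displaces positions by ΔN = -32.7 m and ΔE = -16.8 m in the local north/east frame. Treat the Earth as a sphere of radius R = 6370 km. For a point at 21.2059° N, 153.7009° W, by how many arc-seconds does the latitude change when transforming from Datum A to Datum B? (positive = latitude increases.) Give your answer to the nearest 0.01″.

On a sphere of radius R, 1 rad of latitude = R, so Δφ = ΔN / R = -32.7 / 6370000 = -5.1334e-06 rad = -1.059″.

Δφ = -1.06″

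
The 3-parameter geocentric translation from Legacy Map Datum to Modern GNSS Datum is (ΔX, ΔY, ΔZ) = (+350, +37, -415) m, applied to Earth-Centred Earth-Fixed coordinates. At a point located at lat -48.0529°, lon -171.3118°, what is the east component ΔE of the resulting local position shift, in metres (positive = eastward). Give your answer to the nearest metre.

ΔE = 16 m

At φ = -48.0529°, λ = -171.3118°: sin φ = -0.743762, cos φ = 0.668444, sin λ = -0.151057, cos λ = -0.988525.
ΔE = −sin λ·ΔX + cos λ·ΔY = −(-0.151057)·(350) + (-0.988525)·(37) = 16.29 m.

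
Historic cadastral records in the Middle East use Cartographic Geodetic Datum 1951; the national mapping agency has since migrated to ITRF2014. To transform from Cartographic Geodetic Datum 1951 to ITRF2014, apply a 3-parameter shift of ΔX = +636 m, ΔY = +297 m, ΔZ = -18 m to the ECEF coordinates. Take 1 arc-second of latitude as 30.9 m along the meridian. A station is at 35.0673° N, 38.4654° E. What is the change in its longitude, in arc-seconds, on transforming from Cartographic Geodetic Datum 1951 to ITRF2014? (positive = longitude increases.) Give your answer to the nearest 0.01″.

sin φ = 0.574538, cos φ = 0.818478, sin λ = 0.622042, cos λ = 0.782984.
East component: ΔE = −sin λ·ΔX + cos λ·ΔY = −(0.622042)(636) + (0.782984)(297) = -163.07 m.
1° of latitude spans 3600 × 30.90 = 111240 m; at latitude φ, 1° of longitude spans that × cos φ = 91047.5 m, so Δλ = -163.07 / 91047.5 × 3600 = -6.448″.

Δλ = -6.45″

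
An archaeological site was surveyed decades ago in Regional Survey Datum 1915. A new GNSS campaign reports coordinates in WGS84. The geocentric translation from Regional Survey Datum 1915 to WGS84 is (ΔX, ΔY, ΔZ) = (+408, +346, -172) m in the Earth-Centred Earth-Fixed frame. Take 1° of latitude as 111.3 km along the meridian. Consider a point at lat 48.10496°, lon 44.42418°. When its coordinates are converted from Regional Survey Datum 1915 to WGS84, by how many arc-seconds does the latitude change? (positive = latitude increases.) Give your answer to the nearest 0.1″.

sin φ = 0.744369, cos φ = 0.667768, sin λ = 0.699965, cos λ = 0.714177.
North component: ΔN = −sin φ cos λ·ΔX − sin φ sin λ·ΔY + cos φ·ΔZ = −(0.744369)(0.714177)(408) − (0.744369)(0.699965)(346) + (0.667768)(-172) = -512.03 m.
1° of latitude spans 111300 m, so Δφ = -512.03 / 111300 × 3600 = -16.562″.

Δφ = -16.6″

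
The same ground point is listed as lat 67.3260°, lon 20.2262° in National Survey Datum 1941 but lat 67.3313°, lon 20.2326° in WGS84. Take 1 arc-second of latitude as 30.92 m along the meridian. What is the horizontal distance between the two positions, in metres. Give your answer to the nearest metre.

Δφ = 67.3313° − 67.3260° = +0.0053°; Δλ = 20.2326° − 20.2262° = +0.0064°.
1° of latitude = 3600 × 30.92 = 111312 m.
ΔN = Δφ × 111312 = 590.0 m; ΔE = Δλ × 111312 × cos(67.3260°) = +0.0064 × 111312 × 0.385487 = 274.6 m.
Distance = √(ΔE² + ΔN²) = √(274.6² + 590.0²) = 650.7 m.

651 m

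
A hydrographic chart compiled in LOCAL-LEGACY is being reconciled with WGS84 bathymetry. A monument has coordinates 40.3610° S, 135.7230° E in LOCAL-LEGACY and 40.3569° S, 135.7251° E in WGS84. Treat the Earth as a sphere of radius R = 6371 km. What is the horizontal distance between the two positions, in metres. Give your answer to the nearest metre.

489 m

Δφ = -40.3569° − -40.3610° = +0.0041°; Δλ = 135.7251° − 135.7230° = +0.0021°.
1° along a meridian = πR/180 = 111195 m.
ΔN = Δφ × 111195 = 455.9 m; ΔE = Δλ × 111195 × cos(-40.3610°) = +0.0021 × 111195 × 0.761979 = 177.9 m.
Distance = √(ΔE² + ΔN²) = √(177.9² + 455.9²) = 489.4 m.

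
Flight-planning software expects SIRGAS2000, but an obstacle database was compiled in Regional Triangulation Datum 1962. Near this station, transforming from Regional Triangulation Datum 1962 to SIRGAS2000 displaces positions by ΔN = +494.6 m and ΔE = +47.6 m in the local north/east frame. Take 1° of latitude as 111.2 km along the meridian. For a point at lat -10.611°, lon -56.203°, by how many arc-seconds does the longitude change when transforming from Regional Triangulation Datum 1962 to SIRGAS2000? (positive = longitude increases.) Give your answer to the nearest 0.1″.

At latitude -10.611°, cos φ = 0.982900.
1° of longitude at this latitude = 111.2 × cos φ = 109.30 km, so Δλ = 47.6 / 109298.5 = 0.0004355° = 1.568″.

Δλ = 1.6″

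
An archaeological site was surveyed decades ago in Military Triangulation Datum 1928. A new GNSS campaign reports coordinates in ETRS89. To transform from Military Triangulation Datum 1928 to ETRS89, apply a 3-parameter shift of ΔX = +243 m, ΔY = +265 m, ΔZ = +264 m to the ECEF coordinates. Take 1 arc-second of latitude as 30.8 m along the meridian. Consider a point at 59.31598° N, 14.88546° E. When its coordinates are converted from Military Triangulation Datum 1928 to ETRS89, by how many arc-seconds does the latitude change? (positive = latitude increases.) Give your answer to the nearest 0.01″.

Δφ = -4.08″

sin φ = 0.859995, cos φ = 0.510303, sin λ = 0.256888, cos λ = 0.966441.
North component: ΔN = −sin φ cos λ·ΔX − sin φ sin λ·ΔY + cos φ·ΔZ = −(0.859995)(0.966441)(243) − (0.859995)(0.256888)(265) + (0.510303)(264) = -125.79 m.
1° of latitude spans 3600 × 30.80 = 110880 m, so Δφ = -125.79 / 110880 × 3600 = -4.084″.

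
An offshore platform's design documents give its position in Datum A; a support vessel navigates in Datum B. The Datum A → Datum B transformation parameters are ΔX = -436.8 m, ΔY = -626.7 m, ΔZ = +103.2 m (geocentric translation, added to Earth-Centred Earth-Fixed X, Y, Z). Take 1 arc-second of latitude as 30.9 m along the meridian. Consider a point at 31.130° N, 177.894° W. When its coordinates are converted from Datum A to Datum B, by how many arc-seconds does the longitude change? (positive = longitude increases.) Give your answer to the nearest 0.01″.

sin φ = 0.516982, cos φ = 0.855997, sin λ = -0.036748, cos λ = -0.999325.
East component: ΔE = −sin λ·ΔX + cos λ·ΔY = −(-0.036748)(-436.8) + (-0.999325)(-626.7) = 610.23 m.
1° of latitude spans 3600 × 30.90 = 111240 m; at latitude φ, 1° of longitude spans that × cos φ = 95221.1 m, so Δλ = 610.23 / 95221.1 × 3600 = 23.071″.

Δλ = 23.07″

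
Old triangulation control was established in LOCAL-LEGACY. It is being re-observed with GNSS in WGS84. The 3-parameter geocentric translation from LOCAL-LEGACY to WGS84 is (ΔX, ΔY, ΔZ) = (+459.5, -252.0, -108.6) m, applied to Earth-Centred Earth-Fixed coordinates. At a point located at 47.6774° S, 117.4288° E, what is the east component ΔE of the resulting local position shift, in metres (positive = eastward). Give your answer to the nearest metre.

The local east axis at (φ, λ) is (−sin λ, cos λ, 0), so ΔE = −sin(117.4288°)·459.5 + cos(117.4288°)·(-252.0) = -291.76 m.

ΔE = -292 m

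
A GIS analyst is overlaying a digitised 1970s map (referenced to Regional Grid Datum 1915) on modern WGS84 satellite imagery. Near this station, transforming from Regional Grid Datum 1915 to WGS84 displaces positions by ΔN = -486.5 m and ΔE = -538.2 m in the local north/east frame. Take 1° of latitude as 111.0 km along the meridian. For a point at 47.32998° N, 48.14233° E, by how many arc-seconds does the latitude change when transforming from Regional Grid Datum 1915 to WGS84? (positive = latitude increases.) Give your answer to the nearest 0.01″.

Δφ = -15.78″

1° of latitude = 111.0 km, so Δφ = -486.5 / 111000 = -0.0043829° = -15.778″.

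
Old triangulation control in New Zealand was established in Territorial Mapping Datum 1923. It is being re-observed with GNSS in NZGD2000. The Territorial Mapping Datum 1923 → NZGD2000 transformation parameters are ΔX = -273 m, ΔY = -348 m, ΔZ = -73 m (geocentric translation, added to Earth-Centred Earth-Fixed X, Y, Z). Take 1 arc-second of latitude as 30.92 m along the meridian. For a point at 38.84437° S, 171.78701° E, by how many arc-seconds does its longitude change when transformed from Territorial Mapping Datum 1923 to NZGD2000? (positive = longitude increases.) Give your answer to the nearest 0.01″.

Δλ = 15.92″

sin φ = -0.627207, cos φ = 0.778852, sin λ = 0.142853, cos λ = -0.989744.
East component: ΔE = −sin λ·ΔX + cos λ·ΔY = −(0.142853)(-273) + (-0.989744)(-348) = 383.43 m.
1° of latitude spans 3600 × 30.92 = 111312 m; at latitude φ, 1° of longitude spans that × cos φ = 86695.6 m, so Δλ = 383.43 / 86695.6 × 3600 = 15.922″.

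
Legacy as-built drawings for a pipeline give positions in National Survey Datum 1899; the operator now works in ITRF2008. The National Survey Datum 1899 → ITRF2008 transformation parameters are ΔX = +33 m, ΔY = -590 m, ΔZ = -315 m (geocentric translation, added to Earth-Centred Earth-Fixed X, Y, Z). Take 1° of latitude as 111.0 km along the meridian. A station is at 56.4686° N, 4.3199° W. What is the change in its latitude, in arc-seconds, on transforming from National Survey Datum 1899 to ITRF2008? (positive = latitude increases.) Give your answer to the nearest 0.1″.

sin φ = 0.833583, cos φ = 0.552394, sin λ = -0.075325, cos λ = 0.997159.
North component: ΔN = −sin φ cos λ·ΔX − sin φ sin λ·ΔY + cos φ·ΔZ = −(0.833583)(0.997159)(33) − (0.833583)(-0.075325)(-590) + (0.552394)(-315) = -238.48 m.
1° of latitude spans 111000 m, so Δφ = -238.48 / 111000 × 3600 = -7.734″.

Δφ = -7.7″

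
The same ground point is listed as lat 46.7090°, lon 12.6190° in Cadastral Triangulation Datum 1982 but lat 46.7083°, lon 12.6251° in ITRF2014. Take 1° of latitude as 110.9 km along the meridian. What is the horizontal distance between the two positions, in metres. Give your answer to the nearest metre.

470 m

Δφ = 46.7083° − 46.7090° = -0.0007°; Δλ = 12.6251° − 12.6190° = +0.0061°.
ΔN = Δφ × 110900 = -77.6 m; ΔE = Δλ × 110900 × cos(46.7090°) = +0.0061 × 110900 × 0.685704 = 463.9 m.
Distance = √(ΔE² + ΔN²) = √(463.9² + (-77.6)²) = 470.3 m.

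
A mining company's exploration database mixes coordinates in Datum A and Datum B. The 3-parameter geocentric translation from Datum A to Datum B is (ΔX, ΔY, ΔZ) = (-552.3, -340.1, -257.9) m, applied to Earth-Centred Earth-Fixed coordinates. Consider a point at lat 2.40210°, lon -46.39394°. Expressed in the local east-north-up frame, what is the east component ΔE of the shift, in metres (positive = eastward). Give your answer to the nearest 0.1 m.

ΔE = -634.5 m

The local east axis at (φ, λ) is (−sin λ, cos λ, 0), so ΔE = −sin(-46.39394°)·(-552.3) + cos(-46.39394°)·(-340.1) = -634.49 m.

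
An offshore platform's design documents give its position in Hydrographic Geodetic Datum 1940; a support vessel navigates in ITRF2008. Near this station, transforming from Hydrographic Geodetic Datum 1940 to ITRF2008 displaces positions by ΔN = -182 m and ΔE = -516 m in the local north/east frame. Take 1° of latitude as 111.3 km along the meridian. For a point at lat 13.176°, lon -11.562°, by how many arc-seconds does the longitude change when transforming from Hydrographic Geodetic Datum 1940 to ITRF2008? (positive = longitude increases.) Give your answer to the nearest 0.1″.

Δλ = -17.1″

At latitude 13.176°, cos φ = 0.973674.
1° of longitude at this latitude = 111.3 × cos φ = 108.37 km, so Δλ = -516.0 / 108370.0 = -0.0047615° = -17.141″.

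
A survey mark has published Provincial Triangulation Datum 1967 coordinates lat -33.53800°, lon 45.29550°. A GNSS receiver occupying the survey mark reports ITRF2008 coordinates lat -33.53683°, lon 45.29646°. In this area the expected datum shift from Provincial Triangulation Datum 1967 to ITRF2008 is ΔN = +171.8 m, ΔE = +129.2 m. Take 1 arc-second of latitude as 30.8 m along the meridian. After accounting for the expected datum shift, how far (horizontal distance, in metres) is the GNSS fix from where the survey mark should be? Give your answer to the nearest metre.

Observed coordinate differences: Δφ = +0.00117°, Δλ = +0.00096°.
Converting to metres (1° lat = 110880 m, cos φ = 0.833520): observed ΔN = 129.7 m, observed ΔE = 88.7 m.
Subtracting the expected shift leaves a residual of 129.7 − (171.8) = -42.1 m north and 88.7 − (129.2) = -40.5 m east.
Residual distance = √((-42.1)² + (-40.5)²) = 58.4 m.

58 m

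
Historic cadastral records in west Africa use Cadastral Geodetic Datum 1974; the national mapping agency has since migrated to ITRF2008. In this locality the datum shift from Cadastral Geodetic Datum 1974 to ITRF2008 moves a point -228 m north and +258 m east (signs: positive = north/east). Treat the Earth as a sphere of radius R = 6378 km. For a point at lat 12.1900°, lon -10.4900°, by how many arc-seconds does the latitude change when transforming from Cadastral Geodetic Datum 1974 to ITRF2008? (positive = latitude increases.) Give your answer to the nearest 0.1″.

Δφ = -7.4″

On a sphere of radius R, 1 rad of latitude = R, so Δφ = ΔN / R = -228.0 / 6378000 = -3.5748e-05 rad = -7.374″.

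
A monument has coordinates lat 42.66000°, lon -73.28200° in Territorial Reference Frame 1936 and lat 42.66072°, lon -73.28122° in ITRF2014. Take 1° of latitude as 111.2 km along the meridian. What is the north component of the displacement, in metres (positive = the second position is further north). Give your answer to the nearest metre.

Δφ = 42.66072° − 42.66000° = +0.00072°; Δλ = -73.28122° − -73.28200° = +0.00078°.
ΔN = Δφ × 111200 = 80.1 m; ΔE = Δλ × 111200 × cos(42.66000°) = +0.00078 × 111200 × 0.735388 = 63.8 m.

ΔN = 80 m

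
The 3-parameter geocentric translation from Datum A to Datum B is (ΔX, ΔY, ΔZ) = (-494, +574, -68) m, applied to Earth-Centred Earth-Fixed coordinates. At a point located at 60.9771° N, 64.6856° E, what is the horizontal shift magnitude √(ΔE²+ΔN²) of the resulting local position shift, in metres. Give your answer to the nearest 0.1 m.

755.0 m

At φ = 60.9771°, λ = 64.6856°: sin φ = 0.874426, cos φ = 0.485159, sin λ = 0.903975, cos λ = 0.427585.
ΔE = −sin λ·ΔX + cos λ·ΔY = −(0.903975)·(-494) + (0.427585)·(574) = 692.00 m.
ΔN = −sin φ cos λ·ΔX − sin φ sin λ·ΔY + cos φ·ΔZ = −(0.874426)(0.427585)(-494) − (0.874426)(0.903975)(574) + (0.485159)(-68) = -302.01 m.
Horizontal magnitude = √(ΔE² + ΔN²) = √(692.00² + (-302.01)²) = 755.03 m.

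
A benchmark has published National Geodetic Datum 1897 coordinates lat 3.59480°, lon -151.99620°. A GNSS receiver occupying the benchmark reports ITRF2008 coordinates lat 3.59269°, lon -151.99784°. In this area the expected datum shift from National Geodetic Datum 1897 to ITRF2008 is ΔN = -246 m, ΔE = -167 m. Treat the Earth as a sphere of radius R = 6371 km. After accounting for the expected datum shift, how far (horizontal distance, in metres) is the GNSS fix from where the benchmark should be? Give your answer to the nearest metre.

Observed coordinate differences: Δφ = -0.00211°, Δλ = -0.00164°.
Converting to metres (1° lat = 111195 m, cos φ = 0.998032): observed ΔN = -234.6 m, observed ΔE = -182.0 m.
Subtracting the expected shift leaves a residual of -234.6 − (-246) = 11.4 m north and -182.0 − (-167) = -15.0 m east.
Residual distance = √(11.4² + (-15.0)²) = 18.8 m.

19 m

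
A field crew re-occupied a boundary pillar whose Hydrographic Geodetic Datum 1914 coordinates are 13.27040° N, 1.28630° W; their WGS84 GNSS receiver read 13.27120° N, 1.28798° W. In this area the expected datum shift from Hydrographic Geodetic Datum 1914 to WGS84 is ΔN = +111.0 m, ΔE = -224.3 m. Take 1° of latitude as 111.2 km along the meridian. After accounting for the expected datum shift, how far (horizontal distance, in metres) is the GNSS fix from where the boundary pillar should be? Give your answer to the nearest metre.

48 m

Observed coordinate differences: Δφ = +0.00080°, Δλ = -0.00168°.
Converting to metres (1° lat = 111200 m, cos φ = 0.973298): observed ΔN = 89.0 m, observed ΔE = -181.8 m.
Subtracting the expected shift leaves a residual of 89.0 − (111.0) = -22.0 m north and -181.8 − (-224.3) = 42.5 m east.
Residual distance = √((-22.0)² + 42.5²) = 47.9 m.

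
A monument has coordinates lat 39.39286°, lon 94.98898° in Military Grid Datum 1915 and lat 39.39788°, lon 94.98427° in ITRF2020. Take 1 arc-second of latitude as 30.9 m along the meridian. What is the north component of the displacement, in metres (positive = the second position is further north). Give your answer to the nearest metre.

ΔN = 558 m

Δφ = 39.39788° − 39.39286° = +0.00502°; Δλ = 94.98427° − 94.98898° = -0.00471°.
1° of latitude = 3600 × 30.90 = 111240 m.
ΔN = Δφ × 111240 = 558.4 m; ΔE = Δλ × 111240 × cos(39.39286°) = -0.00471 × 111240 × 0.772813 = -404.9 m.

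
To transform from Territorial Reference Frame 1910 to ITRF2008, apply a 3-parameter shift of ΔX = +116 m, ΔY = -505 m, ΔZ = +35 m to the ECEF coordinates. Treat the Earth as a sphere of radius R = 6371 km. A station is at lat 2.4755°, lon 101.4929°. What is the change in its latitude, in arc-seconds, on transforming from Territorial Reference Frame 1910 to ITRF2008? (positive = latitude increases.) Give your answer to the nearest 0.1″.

sin φ = 0.043192, cos φ = 0.999067, sin λ = 0.979949, cos λ = -0.199247.
North component: ΔN = −sin φ cos λ·ΔX − sin φ sin λ·ΔY + cos φ·ΔZ = −(0.043192)(-0.199247)(116) − (0.043192)(0.979949)(-505) + (0.999067)(35) = 57.34 m.
1° of latitude spans πR/180 = 111195 m, so Δφ = 57.34 / 111195 × 3600 = 1.856″.

Δφ = 1.9″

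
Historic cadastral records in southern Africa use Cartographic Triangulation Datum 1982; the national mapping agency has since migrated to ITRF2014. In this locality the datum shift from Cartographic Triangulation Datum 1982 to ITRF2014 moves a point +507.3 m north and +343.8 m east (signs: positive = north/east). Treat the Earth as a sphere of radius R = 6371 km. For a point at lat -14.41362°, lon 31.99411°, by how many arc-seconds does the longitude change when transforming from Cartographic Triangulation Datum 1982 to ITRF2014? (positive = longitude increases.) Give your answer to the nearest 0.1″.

Δλ = 11.5″

At latitude -14.41362°, cos φ = 0.968524.
One radian of longitude at latitude φ spans R cos φ, so Δλ = ΔE / (R cos φ) = 343.8 / (6371000 × 0.968524) = 5.5717e-05 rad = 11.492″.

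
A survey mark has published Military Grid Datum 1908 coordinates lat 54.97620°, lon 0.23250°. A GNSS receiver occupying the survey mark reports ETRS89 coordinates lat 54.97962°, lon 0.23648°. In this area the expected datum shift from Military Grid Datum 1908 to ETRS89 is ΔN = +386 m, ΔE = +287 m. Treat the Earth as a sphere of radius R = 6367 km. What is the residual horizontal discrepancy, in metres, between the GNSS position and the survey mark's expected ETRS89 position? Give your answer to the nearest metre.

34 m

Observed coordinate differences: Δφ = +0.00342°, Δλ = +0.00398°.
Converting to metres (1° lat = 111125 m, cos φ = 0.573917): observed ΔN = 380.0 m, observed ΔE = 253.8 m.
Subtracting the expected shift leaves a residual of 380.0 − (386) = -6.0 m north and 253.8 − (287) = -33.2 m east.
Residual distance = √((-6.0)² + (-33.2)²) = 33.7 m.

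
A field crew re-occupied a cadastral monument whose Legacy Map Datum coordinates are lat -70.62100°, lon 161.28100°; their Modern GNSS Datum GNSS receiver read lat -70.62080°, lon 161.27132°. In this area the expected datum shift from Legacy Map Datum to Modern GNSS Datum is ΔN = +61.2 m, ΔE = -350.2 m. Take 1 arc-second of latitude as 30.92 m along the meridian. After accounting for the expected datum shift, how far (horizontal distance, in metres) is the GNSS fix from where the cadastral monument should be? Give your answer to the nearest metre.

40 m

Observed coordinate differences: Δφ = +0.00020°, Δλ = -0.00968°.
Converting to metres (1° lat = 111312 m, cos φ = 0.331815): observed ΔN = 22.3 m, observed ΔE = -357.5 m.
Subtracting the expected shift leaves a residual of 22.3 − (61.2) = -38.9 m north and -357.5 − (-350.2) = -7.3 m east.
Residual distance = √((-38.9)² + (-7.3)²) = 39.6 m.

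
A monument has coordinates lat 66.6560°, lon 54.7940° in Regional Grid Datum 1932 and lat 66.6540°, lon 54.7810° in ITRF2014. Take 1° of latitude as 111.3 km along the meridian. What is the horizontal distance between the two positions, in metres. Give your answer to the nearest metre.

615 m

Δφ = 66.6540° − 66.6560° = -0.0020°; Δλ = 54.7810° − 54.7940° = -0.0130°.
ΔN = Δφ × 111300 = -222.6 m; ΔE = Δλ × 111300 × cos(66.6560°) = -0.0130 × 111300 × 0.396251 = -573.3 m.
Distance = √(ΔE² + ΔN²) = √((-573.3)² + (-222.6)²) = 615.0 m.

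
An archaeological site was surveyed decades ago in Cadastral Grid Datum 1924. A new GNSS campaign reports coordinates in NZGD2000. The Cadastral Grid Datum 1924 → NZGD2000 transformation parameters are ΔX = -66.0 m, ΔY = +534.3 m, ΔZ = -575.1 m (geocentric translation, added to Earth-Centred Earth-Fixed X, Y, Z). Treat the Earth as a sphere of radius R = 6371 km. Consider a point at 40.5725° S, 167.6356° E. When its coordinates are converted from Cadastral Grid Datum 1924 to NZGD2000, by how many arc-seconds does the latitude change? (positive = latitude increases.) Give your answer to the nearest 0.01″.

sin φ = -0.650410, cos φ = 0.759584, sin λ = 0.214128, cos λ = -0.976806.
North component: ΔN = −sin φ cos λ·ΔX − sin φ sin λ·ΔY + cos φ·ΔZ = −(-0.650410)(-0.976806)(-66.0) − (-0.650410)(0.214128)(534.3) + (0.759584)(-575.1) = -320.49 m.
1° of latitude spans πR/180 = 111195 m, so Δφ = -320.49 / 111195 × 3600 = -10.376″.

Δφ = -10.38″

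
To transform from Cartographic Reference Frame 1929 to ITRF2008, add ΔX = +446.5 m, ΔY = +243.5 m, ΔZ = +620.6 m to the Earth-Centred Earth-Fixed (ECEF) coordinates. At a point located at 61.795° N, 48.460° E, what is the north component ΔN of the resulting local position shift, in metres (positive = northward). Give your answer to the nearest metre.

At φ = 61.795°, λ = 48.460°: sin φ = 0.881262, cos φ = 0.472628, sin λ = 0.748493, cos λ = 0.663143.
ΔN = −sin φ cos λ·ΔX − sin φ sin λ·ΔY + cos φ·ΔZ = −(0.881262)(0.663143)(446.5) − (0.881262)(0.748493)(243.5) + (0.472628)(620.6) = -128.24 m.

ΔN = -128 m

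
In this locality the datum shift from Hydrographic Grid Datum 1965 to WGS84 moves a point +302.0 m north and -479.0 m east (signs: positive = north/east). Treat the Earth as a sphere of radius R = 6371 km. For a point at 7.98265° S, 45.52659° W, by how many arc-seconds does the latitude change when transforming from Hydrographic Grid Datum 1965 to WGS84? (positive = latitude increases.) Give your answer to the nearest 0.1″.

Δφ = 9.8″

On a sphere of radius R, 1 rad of latitude = R, so Δφ = ΔN / R = 302.0 / 6371000 = 4.7402e-05 rad = 9.777″.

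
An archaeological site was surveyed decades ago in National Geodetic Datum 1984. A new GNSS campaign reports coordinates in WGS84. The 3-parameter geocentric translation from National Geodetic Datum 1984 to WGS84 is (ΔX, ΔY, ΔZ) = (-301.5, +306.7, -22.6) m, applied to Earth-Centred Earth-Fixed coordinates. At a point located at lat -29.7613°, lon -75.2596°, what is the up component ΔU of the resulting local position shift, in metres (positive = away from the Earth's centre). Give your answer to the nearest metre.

ΔU = -313 m

The local up (radial) axis is (cos φ cos λ, cos φ sin λ, sin φ), giving ΔU = -66.595 − 257.484 + 11.218 = -312.86 m.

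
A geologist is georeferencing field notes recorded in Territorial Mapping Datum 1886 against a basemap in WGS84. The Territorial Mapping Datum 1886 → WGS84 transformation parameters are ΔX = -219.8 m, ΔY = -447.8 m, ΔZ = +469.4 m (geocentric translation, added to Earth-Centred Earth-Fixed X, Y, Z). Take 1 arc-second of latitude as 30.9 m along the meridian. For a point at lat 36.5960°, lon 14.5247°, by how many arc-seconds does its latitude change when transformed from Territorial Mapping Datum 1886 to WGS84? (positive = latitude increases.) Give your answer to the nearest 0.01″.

Δφ = 18.47″

sin φ = 0.596169, cos φ = 0.802859, sin λ = 0.250797, cos λ = 0.968040.
North component: ΔN = −sin φ cos λ·ΔX − sin φ sin λ·ΔY + cos φ·ΔZ = −(0.596169)(0.968040)(-219.8) − (0.596169)(0.250797)(-447.8) + (0.802859)(469.4) = 570.67 m.
1° of latitude spans 3600 × 30.90 = 111240 m, so Δφ = 570.67 / 111240 × 3600 = 18.468″.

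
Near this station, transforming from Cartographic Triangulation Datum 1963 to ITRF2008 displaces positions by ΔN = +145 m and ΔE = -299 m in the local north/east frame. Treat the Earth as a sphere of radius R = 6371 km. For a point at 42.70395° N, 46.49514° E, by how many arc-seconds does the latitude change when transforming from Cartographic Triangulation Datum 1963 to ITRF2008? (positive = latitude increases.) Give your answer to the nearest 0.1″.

Δφ = 4.7″

On a sphere of radius R, 1 rad of latitude = R, so Δφ = ΔN / R = 145.0 / 6371000 = 2.2759e-05 rad = 4.694″.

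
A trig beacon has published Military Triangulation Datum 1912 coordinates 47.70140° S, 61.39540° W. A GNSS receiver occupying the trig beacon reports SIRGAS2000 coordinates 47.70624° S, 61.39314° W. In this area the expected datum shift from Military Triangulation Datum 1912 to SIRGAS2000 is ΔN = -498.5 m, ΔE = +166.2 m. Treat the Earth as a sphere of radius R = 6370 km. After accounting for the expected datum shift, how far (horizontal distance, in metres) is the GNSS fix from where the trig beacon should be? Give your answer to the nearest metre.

40 m

Observed coordinate differences: Δφ = -0.00484°, Δλ = +0.00226°.
Converting to metres (1° lat = 111177 m, cos φ = 0.672994): observed ΔN = -538.1 m, observed ΔE = 169.1 m.
Subtracting the expected shift leaves a residual of -538.1 − (-498.5) = -39.6 m north and 169.1 − (166.2) = 2.9 m east.
Residual distance = √((-39.6)² + 2.9²) = 39.7 m.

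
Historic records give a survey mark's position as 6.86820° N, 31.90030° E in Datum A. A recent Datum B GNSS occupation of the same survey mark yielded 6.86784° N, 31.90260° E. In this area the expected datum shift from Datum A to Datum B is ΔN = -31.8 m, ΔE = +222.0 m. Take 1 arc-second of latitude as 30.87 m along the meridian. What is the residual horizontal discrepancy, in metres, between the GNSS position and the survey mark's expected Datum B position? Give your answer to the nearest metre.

Observed coordinate differences: Δφ = -0.00036°, Δλ = +0.00230°.
Converting to metres (1° lat = 111132 m, cos φ = 0.992824): observed ΔN = -40.0 m, observed ΔE = 253.8 m.
Subtracting the expected shift leaves a residual of -40.0 − (-31.8) = -8.2 m north and 253.8 − (222.0) = 31.8 m east.
Residual distance = √((-8.2)² + 31.8²) = 32.8 m.

33 m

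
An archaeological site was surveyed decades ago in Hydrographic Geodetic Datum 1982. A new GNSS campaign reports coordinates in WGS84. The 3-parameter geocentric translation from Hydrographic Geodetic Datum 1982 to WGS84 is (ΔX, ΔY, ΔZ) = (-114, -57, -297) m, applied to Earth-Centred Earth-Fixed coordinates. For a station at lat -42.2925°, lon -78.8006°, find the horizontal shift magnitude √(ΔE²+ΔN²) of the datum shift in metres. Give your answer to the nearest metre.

The local east axis at (φ, λ) is (−sin λ, cos λ, 0), so ΔE = −sin(-78.8006°)·(-114) + cos(-78.8006°)·(-57) = -122.90 m.
The local north axis is (−sin φ cos λ, −sin φ sin λ, cos φ), giving ΔN = -14.899 + 37.626 − 219.697 = -196.97 m.
Horizontal magnitude = √(ΔE² + ΔN²) = √((-122.90)² + (-196.97)²) = 232.17 m.

232 m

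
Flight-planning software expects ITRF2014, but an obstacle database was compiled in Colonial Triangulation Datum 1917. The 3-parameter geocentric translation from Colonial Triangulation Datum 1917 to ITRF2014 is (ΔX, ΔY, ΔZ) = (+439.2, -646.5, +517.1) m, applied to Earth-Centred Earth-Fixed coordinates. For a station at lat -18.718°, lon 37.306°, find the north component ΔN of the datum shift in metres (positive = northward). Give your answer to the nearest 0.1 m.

At φ = -18.718°, λ = 37.306°: sin φ = -0.320911, cos φ = 0.947110, sin λ = 0.606072, cos λ = 0.795410.
ΔN = −sin φ cos λ·ΔX − sin φ sin λ·ΔY + cos φ·ΔZ = −(-0.320911)(0.795410)(439.2) − (-0.320911)(0.606072)(-646.5) + (0.947110)(517.1) = 476.12 m.

ΔN = 476.1 m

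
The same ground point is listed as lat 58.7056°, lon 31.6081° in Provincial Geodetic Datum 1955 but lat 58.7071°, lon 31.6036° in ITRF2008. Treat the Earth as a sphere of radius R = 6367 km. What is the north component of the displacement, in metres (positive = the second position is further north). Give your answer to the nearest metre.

Δφ = 58.7071° − 58.7056° = +0.0015°; Δλ = 31.6036° − 31.6081° = -0.0045°.
1° along a meridian = πR/180 = 111125 m.
ΔN = Δφ × 111125 = 166.7 m; ΔE = Δλ × 111125 × cos(58.7056°) = -0.0045 × 111125 × 0.519436 = -259.8 m.

ΔN = 167 m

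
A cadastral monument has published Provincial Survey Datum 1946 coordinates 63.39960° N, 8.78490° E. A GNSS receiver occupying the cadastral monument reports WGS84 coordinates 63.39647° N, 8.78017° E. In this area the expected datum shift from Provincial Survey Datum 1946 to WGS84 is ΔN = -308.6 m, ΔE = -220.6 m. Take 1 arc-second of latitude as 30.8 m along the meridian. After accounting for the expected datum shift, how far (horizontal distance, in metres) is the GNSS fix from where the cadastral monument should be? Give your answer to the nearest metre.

Observed coordinate differences: Δφ = -0.00313°, Δλ = -0.00473°.
Converting to metres (1° lat = 110880 m, cos φ = 0.447765): observed ΔN = -347.1 m, observed ΔE = -234.8 m.
Subtracting the expected shift leaves a residual of -347.1 − (-308.6) = -38.5 m north and -234.8 − (-220.6) = -14.2 m east.
Residual distance = √((-38.5)² + (-14.2)²) = 41.0 m.

41 m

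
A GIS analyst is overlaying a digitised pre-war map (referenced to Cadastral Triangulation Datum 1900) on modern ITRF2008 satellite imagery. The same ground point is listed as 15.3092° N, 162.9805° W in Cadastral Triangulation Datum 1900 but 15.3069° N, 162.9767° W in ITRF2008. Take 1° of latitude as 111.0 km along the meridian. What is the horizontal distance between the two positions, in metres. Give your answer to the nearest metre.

480 m

Δφ = 15.3069° − 15.3092° = -0.0023°; Δλ = -162.9767° − -162.9805° = +0.0038°.
ΔN = Δφ × 111000 = -255.3 m; ΔE = Δλ × 111000 × cos(15.3092°) = +0.0038 × 111000 × 0.964515 = 406.8 m.
Distance = √(ΔE² + ΔN²) = √(406.8² + (-255.3)²) = 480.3 m.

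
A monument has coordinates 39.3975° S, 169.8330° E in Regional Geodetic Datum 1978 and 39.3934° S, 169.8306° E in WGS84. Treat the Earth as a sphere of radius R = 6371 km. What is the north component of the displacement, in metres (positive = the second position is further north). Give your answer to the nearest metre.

Δφ = -39.3934° − -39.3975° = +0.0041°; Δλ = 169.8306° − 169.8330° = -0.0024°.
1° along a meridian = πR/180 = 111195 m.
ΔN = Δφ × 111195 = 455.9 m; ΔE = Δλ × 111195 × cos(-39.3975°) = -0.0024 × 111195 × 0.772761 = -206.2 m.

ΔN = 456 m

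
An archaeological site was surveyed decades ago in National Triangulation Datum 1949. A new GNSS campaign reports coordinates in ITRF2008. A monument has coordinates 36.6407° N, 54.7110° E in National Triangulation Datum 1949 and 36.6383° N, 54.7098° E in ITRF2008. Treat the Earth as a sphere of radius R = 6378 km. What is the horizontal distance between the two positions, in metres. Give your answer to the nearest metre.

Δφ = 36.6383° − 36.6407° = -0.0024°; Δλ = 54.7098° − 54.7110° = -0.0012°.
1° along a meridian = πR/180 = 111317 m.
ΔN = Δφ × 111317 = -267.2 m; ΔE = Δλ × 111317 × cos(36.6407°) = -0.0012 × 111317 × 0.802394 = -107.2 m.
Distance = √(ΔE² + ΔN²) = √((-107.2)² + (-267.2)²) = 287.9 m.

288 m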